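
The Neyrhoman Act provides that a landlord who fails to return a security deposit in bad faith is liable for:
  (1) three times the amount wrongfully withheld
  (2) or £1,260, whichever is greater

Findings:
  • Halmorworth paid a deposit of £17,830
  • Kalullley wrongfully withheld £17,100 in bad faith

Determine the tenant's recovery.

£51,300

Trebled: 3 × £17,100 = £51,300
Minimum £1,260: £51,300 meets the minimum, no increase.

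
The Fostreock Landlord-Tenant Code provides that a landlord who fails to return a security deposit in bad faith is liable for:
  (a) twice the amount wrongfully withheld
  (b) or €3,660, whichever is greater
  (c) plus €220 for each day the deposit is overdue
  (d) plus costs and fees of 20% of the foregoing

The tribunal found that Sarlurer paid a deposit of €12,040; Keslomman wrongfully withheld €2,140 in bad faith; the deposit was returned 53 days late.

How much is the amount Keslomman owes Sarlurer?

Doubled: 2 × €2,140 = €4,280
Minimum €3,660: €4,280 meets the minimum, no increase.
Late-return penalty: 53 × €220 = €11,660
Damages plus late penalty: €4,280 + €11,660 = €15,940
Costs and fees: 20% of €15,940 = €3,188
Total recovery: €15,940 + €3,188 = €19,128

€19,128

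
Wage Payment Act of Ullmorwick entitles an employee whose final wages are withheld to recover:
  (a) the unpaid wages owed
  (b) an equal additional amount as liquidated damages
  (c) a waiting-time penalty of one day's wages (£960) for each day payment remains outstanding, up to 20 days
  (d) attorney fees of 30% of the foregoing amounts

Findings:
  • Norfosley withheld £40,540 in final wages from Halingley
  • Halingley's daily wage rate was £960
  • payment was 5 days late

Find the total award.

£111,644

Liquidated damages (equal amount): £40,540
Penalty days: min(5, 20) = 5
Waiting-time penalty: 5 × £960 = £4,800
Subtotal: £40,540 + £40,540 + £4,800 = £85,880
Attorney fees: 30% of £85,880 = £25,764
Total award: £85,880 + £25,764 = £111,644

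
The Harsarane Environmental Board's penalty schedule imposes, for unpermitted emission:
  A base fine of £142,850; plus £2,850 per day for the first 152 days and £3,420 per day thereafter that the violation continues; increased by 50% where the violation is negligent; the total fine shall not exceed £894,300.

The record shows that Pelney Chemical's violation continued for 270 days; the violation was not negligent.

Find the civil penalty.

£894,300

First 152 days: 152 × £2,850 = £433,200
Remaining days: (270 − 152) × £3,420 = £403,560
Per-day component: £433,200 + £403,560 = £836,760
Base plus per-day: £142,850 + £836,760 = £979,610
The violation was not negligent: no 50% increase.
Cap at £894,300: £979,610 exceeds the cap → £894,300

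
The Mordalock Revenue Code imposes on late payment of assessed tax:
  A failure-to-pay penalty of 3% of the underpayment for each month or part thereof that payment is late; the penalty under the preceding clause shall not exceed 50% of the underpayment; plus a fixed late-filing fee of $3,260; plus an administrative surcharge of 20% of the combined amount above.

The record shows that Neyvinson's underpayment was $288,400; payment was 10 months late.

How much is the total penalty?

$107,736

Accrued rate: 3% × 10 = 30%, capped at 50% → 30%
Failure-to-pay penalty: 30% of $288,400 = $86,520
Penalty before surcharge: $86,520 + $3,260 = $89,780
Administrative surcharge: 20% of $89,780 = $17,956
Total penalty: $89,780 + $17,956 = $107,736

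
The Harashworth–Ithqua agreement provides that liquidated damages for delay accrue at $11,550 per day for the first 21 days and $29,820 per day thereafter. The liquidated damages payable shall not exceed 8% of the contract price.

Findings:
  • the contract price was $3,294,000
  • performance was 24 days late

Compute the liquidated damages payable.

First 21 days: 21 × $11,550 = $242,550
Remaining days: (24 − 21) × $29,820 = $89,460
Accrued per-day damages: $242,550 + $89,460 = $332,010
Cap: 8% of $3,294,000 = $263,520
Cap at $263,520: $332,010 exceeds the cap → $263,520

Liquidated damages: $263,520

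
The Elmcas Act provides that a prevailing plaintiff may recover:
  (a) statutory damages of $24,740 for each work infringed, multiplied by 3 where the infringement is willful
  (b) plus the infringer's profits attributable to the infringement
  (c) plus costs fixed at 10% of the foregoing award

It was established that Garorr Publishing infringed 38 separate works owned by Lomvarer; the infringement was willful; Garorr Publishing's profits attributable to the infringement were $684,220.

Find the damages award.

$3,855,038

Statutory damages: 38 × $24,740 = $940,120
Trebled: 3 × $940,120 = $2,820,360
Combined award: $2,820,360 + $684,220 = $3,504,580
Costs: 10% of $3,504,580 = $350,458
Award plus costs: $3,504,580 + $350,458 = $3,855,038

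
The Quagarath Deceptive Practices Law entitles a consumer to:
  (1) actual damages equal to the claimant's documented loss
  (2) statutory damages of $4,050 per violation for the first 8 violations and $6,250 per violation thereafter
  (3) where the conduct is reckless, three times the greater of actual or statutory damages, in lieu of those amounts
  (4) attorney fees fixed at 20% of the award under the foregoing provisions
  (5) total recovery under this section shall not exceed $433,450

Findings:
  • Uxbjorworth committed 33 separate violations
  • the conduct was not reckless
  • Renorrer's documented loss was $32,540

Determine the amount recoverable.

First 8 violations: 8 × $4,050 = $32,400
Remaining violations: (33 − 8) × $6,250 = $156,250
Statutory damages: $32,400 + $156,250 = $188,650
Conduct not reckless: the in-lieu enhancement does not apply.
Actual plus statutory damages: $32,540 + $188,650 = $221,190
Attorney fees: 20% of $221,190 = $44,238
Total before cap: $221,190 + $44,238 = $265,428
Cap at $433,450: $265,428 is within the cap, no reduction.

$265,428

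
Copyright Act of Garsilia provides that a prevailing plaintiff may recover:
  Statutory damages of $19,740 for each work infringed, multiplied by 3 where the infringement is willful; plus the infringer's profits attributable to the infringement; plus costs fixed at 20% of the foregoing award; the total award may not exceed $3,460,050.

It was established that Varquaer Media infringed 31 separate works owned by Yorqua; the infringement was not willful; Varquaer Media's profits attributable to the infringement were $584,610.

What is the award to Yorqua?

Statutory damages: 31 × $19,740 = $611,940
Infringement not willful: no ×3 enhancement.
Combined award: $611,940 + $584,610 = $1,196,550
Costs: 20% of $1,196,550 = $239,310
Award plus costs: $1,196,550 + $239,310 = $1,435,860
Cap at $3,460,050: $1,435,860 is within the cap, no reduction.

Award: $1,435,860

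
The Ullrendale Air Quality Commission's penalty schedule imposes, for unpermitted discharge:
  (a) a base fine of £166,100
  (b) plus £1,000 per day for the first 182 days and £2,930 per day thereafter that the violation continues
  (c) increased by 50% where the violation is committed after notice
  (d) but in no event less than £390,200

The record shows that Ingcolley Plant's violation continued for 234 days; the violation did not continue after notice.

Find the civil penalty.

£500,460

First 182 days: 182 × £1,000 = £182,000
Remaining days: (234 − 182) × £2,930 = £152,360
Per-day component: £182,000 + £152,360 = £334,360
Base plus per-day: £166,100 + £334,360 = £500,460
The violation did not continue after notice: no 50% increase.
Minimum £390,200: £500,460 meets the minimum, no increase.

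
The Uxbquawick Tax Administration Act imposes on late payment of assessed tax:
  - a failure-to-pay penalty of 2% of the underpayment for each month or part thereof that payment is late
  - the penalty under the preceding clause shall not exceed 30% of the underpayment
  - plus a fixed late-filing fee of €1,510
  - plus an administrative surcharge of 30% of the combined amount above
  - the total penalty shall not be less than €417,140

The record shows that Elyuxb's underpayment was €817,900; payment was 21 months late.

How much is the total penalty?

Accrued rate: 2% × 21 = 42%, capped at 30% → 30%
Failure-to-pay penalty: 30% of €817,900 = €245,370
Penalty before surcharge: €245,370 + €1,510 = €246,880
Administrative surcharge: 30% of €246,880 = €74,064
Total penalty: €246,880 + €74,064 = €320,944
Minimum €417,140: €320,944 is below the minimum → €417,140

€417,140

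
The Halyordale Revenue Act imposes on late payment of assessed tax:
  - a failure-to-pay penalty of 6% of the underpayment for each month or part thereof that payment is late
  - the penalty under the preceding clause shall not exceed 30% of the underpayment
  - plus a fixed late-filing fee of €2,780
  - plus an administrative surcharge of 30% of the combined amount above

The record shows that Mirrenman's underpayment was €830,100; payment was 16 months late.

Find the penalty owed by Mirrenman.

Penalty: €327,353

Accrued rate: 6% × 16 = 96%, capped at 30% → 30%
Failure-to-pay penalty: 30% of €830,100 = €249,030
Penalty before surcharge: €249,030 + €2,780 = €251,810
Administrative surcharge: 30% of €251,810 = €75,543
Total penalty: €251,810 + €75,543 = €327,353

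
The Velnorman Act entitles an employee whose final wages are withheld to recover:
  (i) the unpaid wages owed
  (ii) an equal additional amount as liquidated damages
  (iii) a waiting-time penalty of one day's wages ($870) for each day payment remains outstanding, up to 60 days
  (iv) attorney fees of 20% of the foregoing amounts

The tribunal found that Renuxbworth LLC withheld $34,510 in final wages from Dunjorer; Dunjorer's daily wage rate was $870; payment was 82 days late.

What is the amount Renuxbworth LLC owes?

Total award: $145,464

Liquidated damages (equal amount): $34,510
Penalty days: min(82, 60) = 60
Waiting-time penalty: 60 × $870 = $52,200
Subtotal: $34,510 + $34,510 + $52,200 = $121,220
Attorney fees: 20% of $121,220 = $24,244
Total award: $121,220 + $24,244 = $145,464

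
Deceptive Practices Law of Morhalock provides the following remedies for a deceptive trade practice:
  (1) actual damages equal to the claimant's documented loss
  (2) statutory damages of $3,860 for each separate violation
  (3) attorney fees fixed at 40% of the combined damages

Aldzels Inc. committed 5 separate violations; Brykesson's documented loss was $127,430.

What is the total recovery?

$205,422

Statutory damages: 5 × $3,860 = $19,300
Combined damages: $127,430 + $19,300 = $146,730
Attorney fees: 40% of $146,730 = $58,692
Total recovery: $146,730 + $58,692 = $205,422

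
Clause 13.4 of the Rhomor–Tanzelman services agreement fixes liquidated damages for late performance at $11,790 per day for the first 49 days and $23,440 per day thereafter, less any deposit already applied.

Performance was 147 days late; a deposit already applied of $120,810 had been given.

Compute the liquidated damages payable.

First 49 days: 49 × $11,790 = $577,710
Remaining days: (147 − 49) × $23,440 = $2,297,120
Accrued per-day damages: $577,710 + $2,297,120 = $2,874,830
Less deposit already applied: $2,874,830 − $120,810 = $2,754,020

$2,754,020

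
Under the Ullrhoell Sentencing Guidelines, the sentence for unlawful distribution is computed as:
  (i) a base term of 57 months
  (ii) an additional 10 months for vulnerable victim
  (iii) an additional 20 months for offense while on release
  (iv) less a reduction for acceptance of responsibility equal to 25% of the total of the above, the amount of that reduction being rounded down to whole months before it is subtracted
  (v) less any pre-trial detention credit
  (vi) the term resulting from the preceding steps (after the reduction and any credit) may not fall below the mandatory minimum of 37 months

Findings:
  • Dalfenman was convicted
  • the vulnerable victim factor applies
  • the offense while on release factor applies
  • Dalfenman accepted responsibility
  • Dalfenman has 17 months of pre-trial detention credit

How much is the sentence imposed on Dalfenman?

49 months

Vulnerable victim enhancement: +10 months
Offense while on release enhancement: +20 months
Adjusted term: 57 months + 10 months + 20 months = 87 months
Acceptance of responsibility reduction: 25% of 87 months = 21 months (rounded down)
After reduction: 87 − 21 = 66 months
Less pre-trial detention credit: 66 months − 17 months = 49 months
Minimum 37 months: 49 months meets the minimum, no increase.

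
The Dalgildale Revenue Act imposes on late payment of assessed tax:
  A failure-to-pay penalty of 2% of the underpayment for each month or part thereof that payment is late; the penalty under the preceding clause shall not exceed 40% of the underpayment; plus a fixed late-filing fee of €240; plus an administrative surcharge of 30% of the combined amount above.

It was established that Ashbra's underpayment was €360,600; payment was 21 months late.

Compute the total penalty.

Penalty: €187,824

Accrued rate: 2% × 21 = 42%, capped at 40% → 40%
Failure-to-pay penalty: 40% of €360,600 = €144,240
Penalty before surcharge: €144,240 + €240 = €144,480
Administrative surcharge: 30% of €144,480 = €43,344
Total penalty: €144,480 + €43,344 = €187,824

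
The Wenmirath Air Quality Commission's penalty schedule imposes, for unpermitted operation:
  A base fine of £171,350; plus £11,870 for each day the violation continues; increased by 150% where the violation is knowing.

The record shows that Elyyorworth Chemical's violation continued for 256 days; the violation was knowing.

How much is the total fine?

Per-day component: 256 × £11,870 = £3,038,720
Base plus per-day: £171,350 + £3,038,720 = £3,210,070
Enhancement: 150% of £3,210,070 = £4,815,105
Enhanced fine: £3,210,070 + £4,815,105 = £8,025,175

£8,025,175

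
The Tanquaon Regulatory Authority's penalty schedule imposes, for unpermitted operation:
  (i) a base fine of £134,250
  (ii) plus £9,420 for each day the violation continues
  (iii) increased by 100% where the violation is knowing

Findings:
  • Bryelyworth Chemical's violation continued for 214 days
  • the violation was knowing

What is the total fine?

Per-day component: 214 × £9,420 = £2,015,880
Base plus per-day: £134,250 + £2,015,880 = £2,150,130
Enhancement: 100% of £2,150,130 = £2,150,130
Enhanced fine: £2,150,130 + £2,150,130 = £4,300,260

£4,300,260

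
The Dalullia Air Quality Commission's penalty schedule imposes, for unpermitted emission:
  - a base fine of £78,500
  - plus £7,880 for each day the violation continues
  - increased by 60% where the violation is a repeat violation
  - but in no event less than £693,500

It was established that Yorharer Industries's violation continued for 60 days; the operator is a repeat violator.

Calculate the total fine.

Civil penalty: £882,080

Per-day component: 60 × £7,880 = £472,800
Base plus per-day: £78,500 + £472,800 = £551,300
Enhancement: 60% of £551,300 = £330,780
Enhanced fine: £551,300 + £330,780 = £882,080
Minimum £693,500: £882,080 meets the minimum, no increase.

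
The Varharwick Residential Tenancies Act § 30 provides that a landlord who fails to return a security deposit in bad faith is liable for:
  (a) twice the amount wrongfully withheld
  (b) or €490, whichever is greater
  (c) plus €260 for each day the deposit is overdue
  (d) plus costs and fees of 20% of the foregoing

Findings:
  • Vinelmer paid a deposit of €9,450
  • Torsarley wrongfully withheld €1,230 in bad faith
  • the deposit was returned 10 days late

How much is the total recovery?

€6,072

Doubled: 2 × €1,230 = €2,460
Minimum €490: €2,460 meets the minimum, no increase.
Late-return penalty: 10 × €260 = €2,600
Damages plus late penalty: €2,460 + €2,600 = €5,060
Costs and fees: 20% of €5,060 = €1,012
Total recovery: €5,060 + €1,012 = €6,072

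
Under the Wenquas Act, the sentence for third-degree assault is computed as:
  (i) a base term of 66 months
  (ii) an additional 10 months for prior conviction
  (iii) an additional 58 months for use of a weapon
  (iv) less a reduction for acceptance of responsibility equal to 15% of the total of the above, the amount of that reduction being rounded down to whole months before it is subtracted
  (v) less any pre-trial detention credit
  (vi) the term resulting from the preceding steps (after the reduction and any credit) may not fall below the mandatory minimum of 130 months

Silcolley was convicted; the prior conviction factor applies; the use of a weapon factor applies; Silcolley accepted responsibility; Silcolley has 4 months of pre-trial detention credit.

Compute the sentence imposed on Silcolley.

130 months

Prior conviction enhancement: +10 months
Use of a weapon enhancement: +58 months
Adjusted term: 66 months + 10 months + 58 months = 134 months
Acceptance of responsibility reduction: 15% of 134 months = 20 months (rounded down)
After reduction: 134 − 20 = 114 months
Less pre-trial detention credit: 114 months − 4 months = 110 months
Minimum 130 months: 110 months is below the minimum → 130 months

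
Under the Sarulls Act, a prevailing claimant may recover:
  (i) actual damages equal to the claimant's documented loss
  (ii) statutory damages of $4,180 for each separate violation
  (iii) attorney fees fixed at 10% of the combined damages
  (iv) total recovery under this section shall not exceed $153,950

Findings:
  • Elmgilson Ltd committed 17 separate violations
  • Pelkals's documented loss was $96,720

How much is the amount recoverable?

$153,950

Statutory damages: 17 × $4,180 = $71,060
Combined damages: $96,720 + $71,060 = $167,780
Attorney fees: 10% of $167,780 = $16,778
Total before cap: $167,780 + $16,778 = $184,558
Cap at $153,950: $184,558 exceeds the cap → $153,950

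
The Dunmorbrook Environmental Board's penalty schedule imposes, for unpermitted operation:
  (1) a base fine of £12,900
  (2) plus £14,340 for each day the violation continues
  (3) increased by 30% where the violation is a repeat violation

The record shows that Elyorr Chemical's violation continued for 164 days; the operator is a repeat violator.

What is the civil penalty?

Per-day component: 164 × £14,340 = £2,351,760
Base plus per-day: £12,900 + £2,351,760 = £2,364,660
Enhancement: 30% of £2,364,660 = £709,398
Enhanced fine: £2,364,660 + £709,398 = £3,074,058

£3,074,058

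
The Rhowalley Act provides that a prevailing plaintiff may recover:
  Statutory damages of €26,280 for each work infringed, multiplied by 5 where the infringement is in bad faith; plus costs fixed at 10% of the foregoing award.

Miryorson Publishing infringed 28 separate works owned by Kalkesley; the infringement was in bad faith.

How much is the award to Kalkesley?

Statutory damages: 28 × €26,280 = €735,840
Multiplied by 5: 5 × €735,840 = €3,679,200
Costs: 10% of €3,679,200 = €367,920
Award plus costs: €3,679,200 + €367,920 = €4,047,120

€4,047,120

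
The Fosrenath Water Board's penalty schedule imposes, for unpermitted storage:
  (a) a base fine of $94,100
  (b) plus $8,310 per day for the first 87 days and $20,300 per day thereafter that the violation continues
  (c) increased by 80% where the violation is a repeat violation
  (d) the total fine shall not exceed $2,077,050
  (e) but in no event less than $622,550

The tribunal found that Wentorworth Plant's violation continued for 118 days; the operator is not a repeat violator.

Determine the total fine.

$1,446,370

First 87 days: 87 × $8,310 = $722,970
Remaining days: (118 − 87) × $20,300 = $629,300
Per-day component: $722,970 + $629,300 = $1,352,270
Base plus per-day: $94,100 + $1,352,270 = $1,446,370
The operator is not a repeat violator: no 80% increase.
Cap at $2,077,050: $1,446,370 is within the cap, no reduction.
Minimum $622,550: $1,446,370 meets the minimum, no increase.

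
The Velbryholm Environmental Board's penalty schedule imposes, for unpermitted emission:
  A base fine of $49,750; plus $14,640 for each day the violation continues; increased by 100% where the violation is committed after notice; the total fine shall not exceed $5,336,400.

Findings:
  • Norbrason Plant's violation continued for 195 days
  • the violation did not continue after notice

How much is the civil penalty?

Per-day component: 195 × $14,640 = $2,854,800
Base plus per-day: $49,750 + $2,854,800 = $2,904,550
The violation did not continue after notice: no 100% increase.
Cap at $5,336,400: $2,904,550 is within the cap, no reduction.

Civil penalty: $2,904,550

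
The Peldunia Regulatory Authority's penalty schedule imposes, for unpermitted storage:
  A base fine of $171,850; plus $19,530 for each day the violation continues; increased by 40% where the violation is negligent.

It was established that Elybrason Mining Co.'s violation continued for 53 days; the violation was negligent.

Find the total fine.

Per-day component: 53 × $19,530 = $1,035,090
Base plus per-day: $171,850 + $1,035,090 = $1,206,940
Enhancement: 40% of $1,206,940 = $482,776
Enhanced fine: $1,206,940 + $482,776 = $1,689,716

$1,689,716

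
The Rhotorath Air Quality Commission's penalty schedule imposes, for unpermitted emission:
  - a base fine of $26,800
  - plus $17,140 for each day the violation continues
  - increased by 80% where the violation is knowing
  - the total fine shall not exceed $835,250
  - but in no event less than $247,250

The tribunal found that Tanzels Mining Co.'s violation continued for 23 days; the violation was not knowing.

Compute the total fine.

Per-day component: 23 × $17,140 = $394,220
Base plus per-day: $26,800 + $394,220 = $421,020
The violation was not knowing: no 80% increase.
Cap at $835,250: $421,020 is within the cap, no reduction.
Minimum $247,250: $421,020 meets the minimum, no increase.

$421,020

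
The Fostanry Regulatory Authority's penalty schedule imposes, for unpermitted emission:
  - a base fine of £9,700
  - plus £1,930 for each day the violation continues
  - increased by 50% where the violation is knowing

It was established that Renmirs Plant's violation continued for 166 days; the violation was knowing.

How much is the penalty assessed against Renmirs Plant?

Per-day component: 166 × £1,930 = £320,380
Base plus per-day: £9,700 + £320,380 = £330,080
Enhancement: 50% of £330,080 = £165,040
Enhanced fine: £330,080 + £165,040 = £495,120

£495,120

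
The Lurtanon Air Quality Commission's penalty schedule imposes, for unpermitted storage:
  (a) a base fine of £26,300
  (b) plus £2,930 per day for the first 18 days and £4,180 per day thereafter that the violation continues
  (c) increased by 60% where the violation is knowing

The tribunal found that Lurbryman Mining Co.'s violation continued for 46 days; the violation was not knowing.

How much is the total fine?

£196,080

First 18 days: 18 × £2,930 = £52,740
Remaining days: (46 − 18) × £4,180 = £117,040
Per-day component: £52,740 + £117,040 = £169,780
Base plus per-day: £26,300 + £169,780 = £196,080
The violation was not knowing: no 60% increase.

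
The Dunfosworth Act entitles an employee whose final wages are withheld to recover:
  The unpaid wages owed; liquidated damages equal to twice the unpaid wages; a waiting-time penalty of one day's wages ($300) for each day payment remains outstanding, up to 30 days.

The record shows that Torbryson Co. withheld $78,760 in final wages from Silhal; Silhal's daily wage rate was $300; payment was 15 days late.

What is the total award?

Doubled: 2 × $78,760 = $157,520
Penalty days: min(15, 30) = 15
Waiting-time penalty: 15 × $300 = $4,500
Total award: $78,760 + $157,520 + $4,500 = $240,780

Total award: $240,780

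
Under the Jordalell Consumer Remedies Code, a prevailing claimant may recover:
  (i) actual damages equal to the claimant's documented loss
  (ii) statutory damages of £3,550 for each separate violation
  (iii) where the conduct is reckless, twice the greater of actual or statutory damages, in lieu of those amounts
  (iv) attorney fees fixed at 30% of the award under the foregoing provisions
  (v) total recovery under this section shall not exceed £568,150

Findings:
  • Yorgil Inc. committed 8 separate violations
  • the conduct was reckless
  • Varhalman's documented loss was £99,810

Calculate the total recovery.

Statutory damages: 8 × £3,550 = £28,400
Greater of actual damages (£99,810) or statutory damages (£28,400): £99,810
Doubled: 2 × £99,810 = £199,620
Attorney fees: 30% of £199,620 = £59,886
Total before cap: £199,620 + £59,886 = £259,506
Cap at £568,150: £259,506 is within the cap, no reduction.

£259,506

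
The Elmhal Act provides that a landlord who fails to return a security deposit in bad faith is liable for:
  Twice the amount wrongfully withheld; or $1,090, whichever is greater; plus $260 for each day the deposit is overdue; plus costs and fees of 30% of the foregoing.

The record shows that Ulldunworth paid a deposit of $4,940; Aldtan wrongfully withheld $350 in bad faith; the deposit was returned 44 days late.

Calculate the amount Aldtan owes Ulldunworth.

$16,289

Doubled: 2 × $350 = $700
Minimum $1,090: $700 is below the minimum → $1,090
Late-return penalty: 44 × $260 = $11,440
Damages plus late penalty: $1,090 + $11,440 = $12,530
Costs and fees: 30% of $12,530 = $3,759
Total recovery: $12,530 + $3,759 = $16,289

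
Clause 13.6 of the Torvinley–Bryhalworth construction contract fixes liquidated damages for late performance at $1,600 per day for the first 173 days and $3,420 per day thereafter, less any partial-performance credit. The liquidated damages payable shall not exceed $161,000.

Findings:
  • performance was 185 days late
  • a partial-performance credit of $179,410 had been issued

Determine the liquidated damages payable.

First 173 days: 173 × $1,600 = $276,800
Remaining days: (185 − 173) × $3,420 = $41,040
Accrued per-day damages: $276,800 + $41,040 = $317,840
Less partial-performance credit: $317,840 − $179,410 = $138,430
Cap at $161,000: $138,430 is within the cap, no reduction.

$138,430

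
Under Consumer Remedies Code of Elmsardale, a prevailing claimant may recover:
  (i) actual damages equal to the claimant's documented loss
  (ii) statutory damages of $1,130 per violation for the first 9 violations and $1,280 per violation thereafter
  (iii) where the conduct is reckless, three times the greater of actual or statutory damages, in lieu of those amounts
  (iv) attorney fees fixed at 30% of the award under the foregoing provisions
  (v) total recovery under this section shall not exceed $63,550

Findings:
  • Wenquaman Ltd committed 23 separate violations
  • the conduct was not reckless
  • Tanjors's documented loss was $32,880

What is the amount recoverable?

First 9 violations: 9 × $1,130 = $10,170
Remaining violations: (23 − 9) × $1,280 = $17,920
Statutory damages: $10,170 + $17,920 = $28,090
Conduct not reckless: the in-lieu enhancement does not apply.
Actual plus statutory damages: $32,880 + $28,090 = $60,970
Attorney fees: 30% of $60,970 = $18,291
Total before cap: $60,970 + $18,291 = $79,261
Cap at $63,550: $79,261 exceeds the cap → $63,550

$63,550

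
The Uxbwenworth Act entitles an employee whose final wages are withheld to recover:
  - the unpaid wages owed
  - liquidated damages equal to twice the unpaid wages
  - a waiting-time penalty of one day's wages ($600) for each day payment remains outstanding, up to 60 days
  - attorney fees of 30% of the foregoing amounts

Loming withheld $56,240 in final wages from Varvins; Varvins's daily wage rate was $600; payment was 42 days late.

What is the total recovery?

Doubled: 2 × $56,240 = $112,480
Penalty days: min(42, 60) = 42
Waiting-time penalty: 42 × $600 = $25,200
Subtotal: $56,240 + $112,480 + $25,200 = $193,920
Attorney fees: 30% of $193,920 = $58,176
Total award: $193,920 + $58,176 = $252,096

$252,096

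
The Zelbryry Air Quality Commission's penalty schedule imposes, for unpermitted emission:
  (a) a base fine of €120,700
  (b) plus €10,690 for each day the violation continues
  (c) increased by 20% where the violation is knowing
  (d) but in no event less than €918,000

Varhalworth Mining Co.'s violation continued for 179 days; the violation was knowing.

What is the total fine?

Per-day component: 179 × €10,690 = €1,913,510
Base plus per-day: €120,700 + €1,913,510 = €2,034,210
Enhancement: 20% of €2,034,210 = €406,842
Enhanced fine: €2,034,210 + €406,842 = €2,441,052
Minimum €918,000: €2,441,052 meets the minimum, no increase.

€2,441,052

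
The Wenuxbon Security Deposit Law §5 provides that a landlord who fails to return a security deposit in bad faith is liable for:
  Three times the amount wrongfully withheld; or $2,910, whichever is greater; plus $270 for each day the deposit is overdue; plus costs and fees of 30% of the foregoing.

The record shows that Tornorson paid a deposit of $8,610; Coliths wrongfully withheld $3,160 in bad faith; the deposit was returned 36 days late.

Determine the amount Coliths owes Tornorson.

Trebled: 3 × $3,160 = $9,480
Minimum $2,910: $9,480 meets the minimum, no increase.
Late-return penalty: 36 × $270 = $9,720
Damages plus late penalty: $9,480 + $9,720 = $19,200
Costs and fees: 30% of $19,200 = $5,760
Total recovery: $19,200 + $5,760 = $24,960

Recovery: $24,960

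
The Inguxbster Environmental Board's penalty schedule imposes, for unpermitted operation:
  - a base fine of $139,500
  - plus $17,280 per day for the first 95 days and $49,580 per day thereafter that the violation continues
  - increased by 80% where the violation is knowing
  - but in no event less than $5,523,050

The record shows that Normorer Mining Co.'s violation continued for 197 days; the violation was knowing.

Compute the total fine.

First 95 days: 95 × $17,280 = $1,641,600
Remaining days: (197 − 95) × $49,580 = $5,057,160
Per-day component: $1,641,600 + $5,057,160 = $6,698,760
Base plus per-day: $139,500 + $6,698,760 = $6,838,260
Enhancement: 80% of $6,838,260 = $5,470,608
Enhanced fine: $6,838,260 + $5,470,608 = $12,308,868
Minimum $5,523,050: $12,308,868 meets the minimum, no increase.

$12,308,868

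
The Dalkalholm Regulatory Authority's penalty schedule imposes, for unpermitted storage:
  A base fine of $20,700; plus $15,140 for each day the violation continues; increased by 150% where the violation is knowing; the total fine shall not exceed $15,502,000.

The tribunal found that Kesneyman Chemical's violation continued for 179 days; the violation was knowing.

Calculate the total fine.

Per-day component: 179 × $15,140 = $2,710,060
Base plus per-day: $20,700 + $2,710,060 = $2,730,760
Enhancement: 150% of $2,730,760 = $4,096,140
Enhanced fine: $2,730,760 + $4,096,140 = $6,826,900
Cap at $15,502,000: $6,826,900 is within the cap, no reduction.

$6,826,900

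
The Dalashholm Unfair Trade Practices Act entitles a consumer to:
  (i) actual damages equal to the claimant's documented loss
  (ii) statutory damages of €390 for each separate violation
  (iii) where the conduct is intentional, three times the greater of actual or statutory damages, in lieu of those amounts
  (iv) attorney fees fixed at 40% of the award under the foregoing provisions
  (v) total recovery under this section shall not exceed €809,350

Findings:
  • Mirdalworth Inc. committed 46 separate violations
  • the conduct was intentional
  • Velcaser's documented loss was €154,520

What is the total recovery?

€648,984

Statutory damages: 46 × €390 = €17,940
Greater of actual damages (€154,520) or statutory damages (€17,940): €154,520
Trebled: 3 × €154,520 = €463,560
Attorney fees: 40% of €463,560 = €185,424
Total before cap: €463,560 + €185,424 = €648,984
Cap at €809,350: €648,984 is within the cap, no reduction.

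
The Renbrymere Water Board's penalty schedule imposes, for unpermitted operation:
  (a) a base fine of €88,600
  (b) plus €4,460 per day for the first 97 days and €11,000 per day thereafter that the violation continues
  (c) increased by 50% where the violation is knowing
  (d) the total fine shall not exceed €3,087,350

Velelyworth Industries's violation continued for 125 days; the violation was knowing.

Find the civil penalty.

First 97 days: 97 × €4,460 = €432,620
Remaining days: (125 − 97) × €11,000 = €308,000
Per-day component: €432,620 + €308,000 = €740,620
Base plus per-day: €88,600 + €740,620 = €829,220
Enhancement: 50% of €829,220 = €414,610
Enhanced fine: €829,220 + €414,610 = €1,243,830
Cap at €3,087,350: €1,243,830 is within the cap, no reduction.

€1,243,830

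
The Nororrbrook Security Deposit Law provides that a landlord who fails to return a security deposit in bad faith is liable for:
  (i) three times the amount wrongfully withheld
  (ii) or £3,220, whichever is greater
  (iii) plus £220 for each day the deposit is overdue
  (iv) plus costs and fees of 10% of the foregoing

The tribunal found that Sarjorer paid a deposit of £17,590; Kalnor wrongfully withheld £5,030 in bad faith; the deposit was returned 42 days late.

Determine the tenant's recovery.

Trebled: 3 × £5,030 = £15,090
Minimum £3,220: £15,090 meets the minimum, no increase.
Late-return penalty: 42 × £220 = £9,240
Damages plus late penalty: £15,090 + £9,240 = £24,330
Costs and fees: 10% of £24,330 = £2,433
Total recovery: £24,330 + £2,433 = £26,763

£26,763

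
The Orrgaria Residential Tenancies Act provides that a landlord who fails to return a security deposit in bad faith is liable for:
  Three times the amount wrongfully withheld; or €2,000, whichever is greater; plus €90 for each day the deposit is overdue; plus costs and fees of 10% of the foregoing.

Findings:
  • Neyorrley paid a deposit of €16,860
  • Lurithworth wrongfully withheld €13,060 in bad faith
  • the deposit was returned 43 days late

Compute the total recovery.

Trebled: 3 × €13,060 = €39,180
Minimum €2,000: €39,180 meets the minimum, no increase.
Late-return penalty: 43 × €90 = €3,870
Damages plus late penalty: €39,180 + €3,870 = €43,050
Costs and fees: 10% of €43,050 = €4,305
Total recovery: €43,050 + €4,305 = €47,355

Recovery: €47,355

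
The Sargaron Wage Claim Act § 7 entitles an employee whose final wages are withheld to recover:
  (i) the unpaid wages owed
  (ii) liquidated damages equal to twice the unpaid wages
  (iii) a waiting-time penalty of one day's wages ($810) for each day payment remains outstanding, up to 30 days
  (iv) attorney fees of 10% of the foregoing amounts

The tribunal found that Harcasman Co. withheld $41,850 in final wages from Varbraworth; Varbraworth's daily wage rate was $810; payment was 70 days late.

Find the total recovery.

Doubled: 2 × $41,850 = $83,700
Penalty days: min(70, 30) = 30
Waiting-time penalty: 30 × $810 = $24,300
Subtotal: $41,850 + $83,700 + $24,300 = $149,850
Attorney fees: 10% of $149,850 = $14,985
Total award: $149,850 + $14,985 = $164,835

$164,835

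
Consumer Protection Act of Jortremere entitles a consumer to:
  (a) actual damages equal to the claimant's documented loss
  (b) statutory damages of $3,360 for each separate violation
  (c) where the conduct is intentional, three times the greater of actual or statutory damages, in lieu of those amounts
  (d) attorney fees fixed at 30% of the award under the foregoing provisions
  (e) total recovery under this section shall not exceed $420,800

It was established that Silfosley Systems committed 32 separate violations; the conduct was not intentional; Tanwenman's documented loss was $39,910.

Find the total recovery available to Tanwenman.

Statutory damages: 32 × $3,360 = $107,520
Conduct not intentional: the in-lieu enhancement does not apply.
Actual plus statutory damages: $39,910 + $107,520 = $147,430
Attorney fees: 30% of $147,430 = $44,229
Total before cap: $147,430 + $44,229 = $191,659
Cap at $420,800: $191,659 is within the cap, no reduction.

Total recovery: $191,659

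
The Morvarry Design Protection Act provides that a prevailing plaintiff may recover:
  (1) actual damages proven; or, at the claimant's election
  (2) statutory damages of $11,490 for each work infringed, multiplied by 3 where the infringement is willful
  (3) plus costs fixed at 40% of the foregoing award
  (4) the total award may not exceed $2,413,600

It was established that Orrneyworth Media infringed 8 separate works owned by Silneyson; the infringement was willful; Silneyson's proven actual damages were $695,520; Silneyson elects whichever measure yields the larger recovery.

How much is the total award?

$973,728

Statutory damages: 8 × $11,490 = $91,920
Trebled: 3 × $91,920 = $275,760
Greater of actual damages ($695,520) or enhanced statutory damages ($275,760): $695,520
Costs: 40% of $695,520 = $278,208
Award plus costs: $695,520 + $278,208 = $973,728
Cap at $2,413,600: $973,728 is within the cap, no reduction.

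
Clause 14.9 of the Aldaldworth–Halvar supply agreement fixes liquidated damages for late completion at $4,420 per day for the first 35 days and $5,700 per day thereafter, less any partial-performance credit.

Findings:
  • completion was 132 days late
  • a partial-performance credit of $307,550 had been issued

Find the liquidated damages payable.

First 35 days: 35 × $4,420 = $154,700
Remaining days: (132 − 35) × $5,700 = $552,900
Accrued per-day damages: $154,700 + $552,900 = $707,600
Less partial-performance credit: $707,600 − $307,550 = $400,050

Liquidated damages: $400,050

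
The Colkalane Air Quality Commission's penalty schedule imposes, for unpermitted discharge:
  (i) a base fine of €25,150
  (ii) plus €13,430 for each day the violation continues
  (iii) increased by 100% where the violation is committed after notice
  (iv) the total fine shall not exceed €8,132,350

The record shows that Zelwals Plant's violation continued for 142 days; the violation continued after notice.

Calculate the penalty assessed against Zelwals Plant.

Per-day component: 142 × €13,430 = €1,907,060
Base plus per-day: €25,150 + €1,907,060 = €1,932,210
Enhancement: 100% of €1,932,210 = €1,932,210
Enhanced fine: €1,932,210 + €1,932,210 = €3,864,420
Cap at €8,132,350: €3,864,420 is within the cap, no reduction.

Civil penalty: €3,864,420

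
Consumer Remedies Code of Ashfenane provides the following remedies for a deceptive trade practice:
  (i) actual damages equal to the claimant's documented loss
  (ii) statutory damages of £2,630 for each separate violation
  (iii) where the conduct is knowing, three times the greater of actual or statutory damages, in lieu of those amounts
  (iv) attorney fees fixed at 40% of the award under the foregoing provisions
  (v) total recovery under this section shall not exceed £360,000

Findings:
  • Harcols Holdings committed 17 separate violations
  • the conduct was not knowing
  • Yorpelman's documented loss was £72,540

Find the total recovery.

Statutory damages: 17 × £2,630 = £44,710
Conduct not knowing: the in-lieu enhancement does not apply.
Actual plus statutory damages: £72,540 + £44,710 = £117,250
Attorney fees: 40% of £117,250 = £46,900
Total before cap: £117,250 + £46,900 = £164,150
Cap at £360,000: £164,150 is within the cap, no reduction.

£164,150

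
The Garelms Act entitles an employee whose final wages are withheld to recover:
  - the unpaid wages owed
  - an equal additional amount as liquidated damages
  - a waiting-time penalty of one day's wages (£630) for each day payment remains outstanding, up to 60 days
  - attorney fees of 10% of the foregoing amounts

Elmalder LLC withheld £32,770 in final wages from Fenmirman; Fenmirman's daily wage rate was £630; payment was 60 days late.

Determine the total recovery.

Total award: £113,674

Liquidated damages (equal amount): £32,770
Penalty days: min(60, 60) = 60
Waiting-time penalty: 60 × £630 = £37,800
Subtotal: £32,770 + £32,770 + £37,800 = £103,340
Attorney fees: 10% of £103,340 = £10,334
Total award: £103,340 + £10,334 = £113,674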